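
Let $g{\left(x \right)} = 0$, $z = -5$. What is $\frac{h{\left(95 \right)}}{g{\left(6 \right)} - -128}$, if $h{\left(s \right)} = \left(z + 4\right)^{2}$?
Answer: $\frac{1}{128} \approx 0.0078125$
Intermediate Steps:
$h{\left(s \right)} = 1$ ($h{\left(s \right)} = \left(-5 + 4\right)^{2} = \left(-1\right)^{2} = 1$)
$\frac{h{\left(95 \right)}}{g{\left(6 \right)} - -128} = 1 \frac{1}{0 - -128} = 1 \frac{1}{0 + 128} = 1 \cdot \frac{1}{128} = \frac{1}{128}$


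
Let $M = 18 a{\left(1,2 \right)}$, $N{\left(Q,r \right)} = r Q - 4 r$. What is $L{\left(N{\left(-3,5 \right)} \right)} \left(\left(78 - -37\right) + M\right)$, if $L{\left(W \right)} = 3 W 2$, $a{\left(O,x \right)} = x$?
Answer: $-31710$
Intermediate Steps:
$N{\left(Q,r \right)} = - 4 r + Q r$ ($N{\left(Q,r \right)} = Q r - 4 r = - 4 r + Q r$)
$M = 36$ ($M = 18 \cdot 2 = 36$)
$L{\left(W \right)} = 6 W$
$L{\left(N{\left(-3,5 \right)} \right)} \left(\left(78 - -37\right) + M\right) = 6 \cdot 5 \left(-4 - 3\right) \left(\left(78 - -37\right) + 36\right) = 6 \cdot 5 \left(-7\right) \left(\left(78 + 37\right) + 36\right) = 6 \left(-35\right) \left(115 + 36\right) = \left(-210\right) 151 = -31710$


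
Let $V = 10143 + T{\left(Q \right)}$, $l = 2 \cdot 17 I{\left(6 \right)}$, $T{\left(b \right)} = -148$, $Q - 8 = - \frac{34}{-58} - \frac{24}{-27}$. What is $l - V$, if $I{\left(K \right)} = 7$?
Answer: $-9757$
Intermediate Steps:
$Q = \frac{2473}{261}$ ($Q = 8 - \left(- \frac{17}{29} - \frac{8}{9}\right) = 8 - - \frac{385}{261} = 8 + \left(\frac{17}{29} + \frac{8}{9}\right) = 8 + \frac{385}{261} = \frac{2473}{261} \approx 9.4751$)
$l = 238$ ($l = 2 \cdot 17 \cdot 7 = 34 \cdot 7 = 238$)
$V = 9995$ ($V = 10143 - 148 = 9995$)
$l - V = 238 - 9995 = -9757$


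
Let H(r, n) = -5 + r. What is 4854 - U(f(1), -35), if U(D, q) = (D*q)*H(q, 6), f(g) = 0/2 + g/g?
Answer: 3454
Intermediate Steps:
f(g) = 1 (f(g) = 0*(1/2) + 1 = 0 + 1 = 1)
U(D, q) = D*q*(-5 + q) (U(D, q) = (D*q)*(-5 + q) = D*q*(-5 + q))
4854 - U(f(1), -35) = 4854 - (-35)*(-5 - 35) = 4854 - (-35)*(-40) = 4854 - 1*1400 = 4854 - 1400 = 3454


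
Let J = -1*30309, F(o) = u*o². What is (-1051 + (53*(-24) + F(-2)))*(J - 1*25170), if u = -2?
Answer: 129321549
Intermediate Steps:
F(o) = -2*o²
J = -30309
(-1051 + (53*(-24) + F(-2)))*(J - 1*25170) = (-1051 + (53*(-24) - 2*(-2)²))*(-30309 - 1*25170) = (-1051 + (-1272 - 2*4))*(-30309 - 25170) = (-1051 + (-1272 - 8))*(-55479) = (-1051 - 1280)*(-55479) = -2331*(-55479) = 129321549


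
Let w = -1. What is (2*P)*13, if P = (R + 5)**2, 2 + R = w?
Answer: 104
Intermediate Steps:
R = -3 (R = -2 - 1 = -3)
P = 4 (P = (-3 + 5)**2 = 2**2 = 4)
(2*P)*13 = (2*4)*13 = 8*13 = 104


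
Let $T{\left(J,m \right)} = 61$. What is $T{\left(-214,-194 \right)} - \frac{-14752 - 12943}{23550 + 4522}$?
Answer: $\frac{60003}{968} \approx 61.987$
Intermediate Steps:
$T{\left(-214,-194 \right)} - \frac{-14752 - 12943}{23550 + 4522} = 61 - \frac{-14752 - 12943}{23550 + 4522} = 61 - - \frac{27695}{28072} = 61 - \left(-27695\right) \frac{1}{28072} = 61 - - \frac{955}{968} = 61 + \frac{955}{968} = \frac{60003}{968}$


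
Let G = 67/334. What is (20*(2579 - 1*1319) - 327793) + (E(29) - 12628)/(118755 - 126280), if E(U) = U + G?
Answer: -760517908551/2513350 ≈ -3.0259e+5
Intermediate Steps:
G = 67/334 (G = 67*(1/334) = 67/334 ≈ 0.20060)
E(U) = 67/334 + U (E(U) = U + 67/334 = 67/334 + U)
(20*(2579 - 1*1319) - 327793) + (E(29) - 12628)/(118755 - 126280) = (20*(2579 - 1*1319) - 327793) + ((67/334 + 29) - 12628)/(118755 - 126280) = (20*(2579 - 1319) - 327793) + (9753/334 - 12628)/(-7525) = (20*1260 - 327793) - 4207999/334*(-1/7525) = (25200 - 327793) + 4207999/2513350 = -302593 + 4207999/2513350 = -760517908551/2513350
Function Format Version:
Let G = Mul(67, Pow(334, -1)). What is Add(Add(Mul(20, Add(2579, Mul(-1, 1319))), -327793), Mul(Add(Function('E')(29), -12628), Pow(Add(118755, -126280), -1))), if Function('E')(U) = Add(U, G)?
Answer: Rational(-760517908551, 2513350) ≈ -3.0259e+5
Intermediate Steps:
G = Rational(67, 334) (G = Mul(67, Rational(1, 334)) = Rational(67, 334) ≈ 0.20060)
Function('E')(U) = Add(Rational(67, 334), U) (Function('E')(U) = Add(U, Rational(67, 334)) = Add(Rational(67, 334), U))
Add(Add(Mul(20, Add(2579, Mul(-1, 1319))), -327793), Mul(Add(Function('E')(29), -12628), Pow(Add(118755, -126280), -1))) = Add(Add(Mul(20, Add(2579, Mul(-1, 1319))), -327793), Mul(Add(Add(Rational(67, 334), 29), -12628), Pow(Add(118755, -126280), -1))) = Add(Add(Mul(20, Add(2579, -1319)), -327793), Mul(Add(Rational(9753, 334), -12628), Pow(-7525, -1))) = Add(Add(Mul(20, 1260), -327793), Mul(Rational(-4207999, 334), Rational(-1, 7525))) = Add(Add(25200, -327793), Rational(4207999, 2513350)) = Add(-302593, Rational(4207999, 2513350)) = Rational(-760517908551, 2513350)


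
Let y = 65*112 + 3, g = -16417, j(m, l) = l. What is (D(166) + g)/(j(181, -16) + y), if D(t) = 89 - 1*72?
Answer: -16400/7267 ≈ -2.2568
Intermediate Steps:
D(t) = 17 (D(t) = 89 - 72 = 17)
y = 7283 (y = 7280 + 3 = 7283)
(D(166) + g)/(j(181, -16) + y) = (17 - 16417)/(-16 + 7283) = -16400/7267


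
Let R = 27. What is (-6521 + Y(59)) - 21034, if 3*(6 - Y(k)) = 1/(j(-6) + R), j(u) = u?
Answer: -1735588/63 ≈ -27549.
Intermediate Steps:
Y(k) = 377/63 (Y(k) = 6 - 1/(3*(-6 + 27)) = 6 - 1/3/21 = 6 - 1/3*1/21 = 6 - 1/63 = 377/63)
(-6521 + Y(59)) - 21034 = (-6521 + 377/63) - 21034 = -410446/63 - 21034 = -1735588/63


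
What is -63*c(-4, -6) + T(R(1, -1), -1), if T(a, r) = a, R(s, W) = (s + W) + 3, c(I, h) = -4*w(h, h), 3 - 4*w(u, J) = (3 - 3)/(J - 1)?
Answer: 192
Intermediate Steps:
w(u, J) = 3/4 (w(u, J) = 3/4 - (3 - 3)/(4*(J - 1)) = 3/4 - 0/(-1 + J) = 3/4 - 1/4*0 = 3/4 + 0 = 3/4)
c(I, h) = -3 (c(I, h) = -4*3/4 = -3)
R(s, W) = 3 + W + s (R(s, W) = (W + s) + 3 = 3 + W + s)
-63*c(-4, -6) + T(R(1, -1), -1) = -63*(-3) + (3 - 1 + 1) = 189 + 3 = 192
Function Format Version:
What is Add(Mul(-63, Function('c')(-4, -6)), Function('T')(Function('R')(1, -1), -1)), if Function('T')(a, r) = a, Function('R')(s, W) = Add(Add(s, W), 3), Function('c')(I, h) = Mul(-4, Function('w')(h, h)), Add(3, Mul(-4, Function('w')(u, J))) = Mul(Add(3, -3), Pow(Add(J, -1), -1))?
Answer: 192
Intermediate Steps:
Function('w')(u, J) = Rational(3, 4) (Function('w')(u, J) = Add(Rational(3, 4), Mul(Rational(-1, 4), Mul(Add(3, -3), Pow(Add(J, -1), -1)))) = Add(Rational(3, 4), Mul(Rational(-1, 4), Mul(0, Pow(Add(-1, J), -1)))) = Add(Rational(3, 4), Mul(Rational(-1, 4), 0)) = Add(Rational(3, 4), 0) = Rational(3, 4))
Function('c')(I, h) = -3 (Function('c')(I, h) = Mul(-4, Rational(3, 4)) = -3)
Function('R')(s, W) = Add(3, W, s) (Function('R')(s, W) = Add(Add(W, s), 3) = Add(3, W, s))
Add(Mul(-63, Function('c')(-4, -6)), Function('T')(Function('R')(1, -1), -1)) = Add(Mul(-63, -3), Add(3, -1, 1)) = Add(189, 3) = 192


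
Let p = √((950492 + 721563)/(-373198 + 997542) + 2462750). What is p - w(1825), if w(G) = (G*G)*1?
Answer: -3330625 + √4897930446415770/44596 ≈ -3.3291e+6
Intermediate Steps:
p = √4897930446415770/44596 (p = √(1672055/624344 + 2462750) = √(1672055*(1/624344) + 2462750) = √(238865/89192 + 2462750) = √(219657836865/89192) = √4897930446415770/44596 ≈ 1569.3)
w(G) = G² (w(G) = G²*1 = G²)
p - w(1825) = √4897930446415770/44596 - 1*1825² = √4897930446415770/44596 - 1*3330625 = √4897930446415770/44596 - 3330625 = -3330625 + √4897930446415770/44596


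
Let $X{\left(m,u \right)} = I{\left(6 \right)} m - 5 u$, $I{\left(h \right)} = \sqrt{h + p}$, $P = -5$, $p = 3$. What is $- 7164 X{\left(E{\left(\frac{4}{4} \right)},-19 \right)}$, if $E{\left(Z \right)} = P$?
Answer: $-573120$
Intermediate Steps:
$I{\left(h \right)} = \sqrt{3 + h}$ ($I{\left(h \right)} = \sqrt{h + 3} = \sqrt{3 + h}$)
$E{\left(Z \right)} = -5$
$X{\left(m,u \right)} = - 5 u + 3 m$ ($X{\left(m,u \right)} = \sqrt{3 + 6} m - 5 u = \sqrt{9} m - 5 u = 3 m - 5 u = - 5 u + 3 m$)
$- 7164 X{\left(E{\left(\frac{4}{4} \right)},-19 \right)} = - 7164 \left(\left(-5\right) \left(-19\right) + 3 \left(-5\right)\right) = - 7164 \left(95 - 15\right) = \left(-7164\right) 80 = -573120$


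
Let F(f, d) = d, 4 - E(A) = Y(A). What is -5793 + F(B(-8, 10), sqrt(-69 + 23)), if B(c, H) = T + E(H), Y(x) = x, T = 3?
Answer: -5793 + I*sqrt(46) ≈ -5793.0 + 6.7823*I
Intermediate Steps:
E(A) = 4 - A
B(c, H) = 7 - H (B(c, H) = 3 + (4 - H) = 7 - H)
-5793 + F(B(-8, 10), sqrt(-69 + 23)) = -5793 + sqrt(-69 + 23) = -5793 + sqrt(-46) = -5793 + I*sqrt(46)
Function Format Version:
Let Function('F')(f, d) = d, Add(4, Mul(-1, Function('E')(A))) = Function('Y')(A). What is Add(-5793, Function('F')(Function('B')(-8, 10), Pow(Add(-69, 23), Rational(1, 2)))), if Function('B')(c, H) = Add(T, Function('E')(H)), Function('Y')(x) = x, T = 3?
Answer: Add(-5793, Mul(I, Pow(46, Rational(1, 2)))) ≈ Add(-5793.0, Mul(6.7823, I))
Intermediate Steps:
Function('E')(A) = Add(4, Mul(-1, A))
Function('B')(c, H) = Add(7, Mul(-1, H)) (Function('B')(c, H) = Add(3, Add(4, Mul(-1, H))) = Add(7, Mul(-1, H)))
Add(-5793, Function('F')(Function('B')(-8, 10), Pow(Add(-69, 23), Rational(1, 2)))) = Add(-5793, Pow(Add(-69, 23), Rational(1, 2))) = Add(-5793, Pow(-46, Rational(1, 2))) = Add(-5793, Mul(I, Pow(46, Rational(1, 2))))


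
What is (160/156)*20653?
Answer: 826120/39 ≈ 21183.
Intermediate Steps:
(160/156)*20653 = (160*(1/156))*20653 = (40/39)*20653 = 826120/39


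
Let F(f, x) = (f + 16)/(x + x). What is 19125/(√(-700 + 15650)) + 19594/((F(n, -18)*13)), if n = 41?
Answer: -235128/247 + 3825*√598/598 ≈ -795.52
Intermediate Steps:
F(f, x) = (16 + f)/(2*x) (F(f, x) = (16 + f)/((2*x)) = (16 + f)*(1/(2*x)) = (16 + f)/(2*x))
19125/(√(-700 + 15650)) + 19594/((F(n, -18)*13)) = 19125/(√(-700 + 15650)) + 19594/((((½)*(16 + 41)/(-18))*13)) = 19125/(√14950) + 19594/((((½)*(-1/18)*57)*13)) = 19125/((5*√598)) + 19594/((-19/12*13)) = 19125*(√598/2990) + 19594/(-247/12) = 3825*√598/598 + 19594*(-12/247) = 3825*√598/598 - 235128/247 = -235128/247 + 3825*√598/598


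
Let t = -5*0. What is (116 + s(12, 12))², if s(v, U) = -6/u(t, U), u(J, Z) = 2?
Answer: 12769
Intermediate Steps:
t = 0
s(v, U) = -3 (s(v, U) = -6/2 = -6*½ = -3)
(116 + s(12, 12))² = (116 - 3)² = 113² = 12769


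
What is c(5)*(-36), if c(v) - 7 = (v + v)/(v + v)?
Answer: -288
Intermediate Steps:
c(v) = 8 (c(v) = 7 + (v + v)/(v + v) = 7 + (2*v)/((2*v)) = 7 + (2*v)*(1/(2*v)) = 7 + 1 = 8)
c(5)*(-36) = 8*(-36) = -288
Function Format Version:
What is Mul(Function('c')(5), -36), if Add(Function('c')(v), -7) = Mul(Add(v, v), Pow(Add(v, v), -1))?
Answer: -288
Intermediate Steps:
Function('c')(v) = 8 (Function('c')(v) = Add(7, Mul(Add(v, v), Pow(Add(v, v), -1))) = Add(7, Mul(Mul(2, v), Pow(Mul(2, v), -1))) = Add(7, Mul(Mul(2, v), Mul(Rational(1, 2), Pow(v, -1)))) = Add(7, 1) = 8)
Mul(Function('c')(5), -36) = Mul(8, -36) = -288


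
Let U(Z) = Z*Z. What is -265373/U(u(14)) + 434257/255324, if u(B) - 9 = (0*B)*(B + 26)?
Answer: -22573640345/6893748 ≈ -3274.5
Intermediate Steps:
u(B) = 9 (u(B) = 9 + (0*B)*(B + 26) = 9 + 0*(26 + B) = 9 + 0 = 9)
U(Z) = Z²
-265373/U(u(14)) + 434257/255324 = -265373/(9²) + 434257/255324 = -265373/81 + 434257*(1/255324) = -265373*1/81 + 434257/255324 = -265373/81 + 434257/255324 = -22573640345/6893748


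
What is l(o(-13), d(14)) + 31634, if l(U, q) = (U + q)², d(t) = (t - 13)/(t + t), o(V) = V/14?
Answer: 24801681/784 ≈ 31635.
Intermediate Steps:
o(V) = V/14 (o(V) = V*(1/14) = V/14)
d(t) = (-13 + t)/(2*t) (d(t) = (-13 + t)/((2*t)) = (-13 + t)*(1/(2*t)) = (-13 + t)/(2*t))
l(o(-13), d(14)) + 31634 = ((1/14)*(-13) + (½)*(-13 + 14)/14)² + 31634 = (-13/14 + (½)*(1/14)*1)² + 31634 = (-13/14 + 1/28)² + 31634 = (-25/28)² + 31634 = 625/784 + 31634 = 24801681/784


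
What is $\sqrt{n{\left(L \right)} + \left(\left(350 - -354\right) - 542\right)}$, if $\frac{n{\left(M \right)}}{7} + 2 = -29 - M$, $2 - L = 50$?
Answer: $\sqrt{281} \approx 16.763$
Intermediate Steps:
$L = -48$ ($L = 2 - 50 = -48$)
$n{\left(M \right)} = -217 - 7 M$ ($n{\left(M \right)} = -14 + 7 \left(-29 - M\right) = -14 - \left(203 + 7 M\right) = -217 - 7 M$)
$\sqrt{n{\left(L \right)} + \left(\left(350 - -354\right) - 542\right)} = \sqrt{\left(-217 - -336\right) + \left(\left(350 - -354\right) - 542\right)} = \sqrt{\left(-217 + 336\right) + \left(\left(350 + 354\right) - 542\right)} = \sqrt{119 + \left(704 - 542\right)} = \sqrt{119 + 162} = \sqrt{281}$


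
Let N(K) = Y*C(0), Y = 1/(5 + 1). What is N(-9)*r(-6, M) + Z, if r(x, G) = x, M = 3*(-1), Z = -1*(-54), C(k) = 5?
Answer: 49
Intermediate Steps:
Z = 54
Y = 1/6 ≈ 0.16667
M = -3
N(K) = 5/6 (N(K) = (1/6)*5 = 5/6)
N(-9)*r(-6, M) + Z = (5/6)*(-6) + 54 = -5 + 54 = 49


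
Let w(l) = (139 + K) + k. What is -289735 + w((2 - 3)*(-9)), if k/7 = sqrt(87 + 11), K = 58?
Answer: -289538 + 49*sqrt(2) ≈ -2.8947e+5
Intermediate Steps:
k = 49*sqrt(2) (k = 7*sqrt(87 + 11) = 7*sqrt(98) = 7*(7*sqrt(2)) = 49*sqrt(2) ≈ 69.297)
w(l) = 197 + 49*sqrt(2) (w(l) = (139 + 58) + 49*sqrt(2) = 197 + 49*sqrt(2))
-289735 + w((2 - 3)*(-9)) = -289735 + (197 + 49*sqrt(2)) = -289538 + 49*sqrt(2)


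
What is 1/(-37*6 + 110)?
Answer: -1/112 ≈ -0.0089286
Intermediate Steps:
1/(-37*6 + 110) = 1/(-222 + 110) = 1/(-112) = -1/112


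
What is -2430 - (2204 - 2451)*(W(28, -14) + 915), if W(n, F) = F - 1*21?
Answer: 214930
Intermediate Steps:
W(n, F) = -21 + F (W(n, F) = F - 21 = -21 + F)
-2430 - (2204 - 2451)*(W(28, -14) + 915) = -2430 - (2204 - 2451)*((-21 - 14) + 915) = -2430 - (-247)*(-35 + 915) = -2430 - (-247)*880 = -2430 - 1*(-217360) = -2430 + 217360 = 214930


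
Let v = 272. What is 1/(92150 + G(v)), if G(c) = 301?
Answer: 1/92451 ≈ 1.0817e-5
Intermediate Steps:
1/(92150 + G(v)) = 1/(92150 + 301) = 1/92451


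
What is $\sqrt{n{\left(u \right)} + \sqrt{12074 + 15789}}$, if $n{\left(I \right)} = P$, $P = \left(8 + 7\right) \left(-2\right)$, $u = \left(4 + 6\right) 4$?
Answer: $\sqrt{-30 + \sqrt{27863}} \approx 11.701$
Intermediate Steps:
$u = 40$ ($u = 10 \cdot 4 = 40$)
$P = -30$ ($P = 15 \left(-2\right) = -30$)
$n{\left(I \right)} = -30$
$\sqrt{n{\left(u \right)} + \sqrt{12074 + 15789}} = \sqrt{-30 + \sqrt{12074 + 15789}} = \sqrt{-30 + \sqrt{27863}}$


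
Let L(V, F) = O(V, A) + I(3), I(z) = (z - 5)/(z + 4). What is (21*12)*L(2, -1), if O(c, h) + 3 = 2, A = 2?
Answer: -324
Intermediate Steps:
O(c, h) = -1 (O(c, h) = -3 + 2 = -1)
I(z) = (-5 + z)/(4 + z)
L(V, F) = -9/7 (L(V, F) = -1 + (-5 + 3)/(4 + 3) = -1 - 2/7 = -9/7)
(21*12)*L(2, -1) = (21*12)*(-9/7) = 252*(-9/7) = -324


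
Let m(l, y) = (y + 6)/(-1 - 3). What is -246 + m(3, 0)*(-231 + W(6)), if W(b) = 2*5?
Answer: 171/2 ≈ 85.500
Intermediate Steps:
m(l, y) = -3/2 - y/4 (m(l, y) = (6 + y)/(-4) = (6 + y)*(-¼) = -3/2 - y/4)
W(b) = 10
-246 + m(3, 0)*(-231 + W(6)) = -246 + (-3/2 - ¼*0)*(-231 + 10) = -246 + (-3/2 + 0)*(-221) = -246 - 3/2*(-221) = -246 + 663/2 = 171/2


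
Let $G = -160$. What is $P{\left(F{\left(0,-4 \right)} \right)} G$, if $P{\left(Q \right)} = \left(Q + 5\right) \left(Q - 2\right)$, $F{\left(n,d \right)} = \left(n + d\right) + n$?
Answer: $960$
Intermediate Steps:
$F{\left(n,d \right)} = d + 2 n$ ($F{\left(n,d \right)} = \left(d + n\right) + n = d + 2 n$)
$P{\left(Q \right)} = \left(-2 + Q\right) \left(5 + Q\right)$ ($P{\left(Q \right)} = \left(5 + Q\right) \left(-2 + Q\right) = \left(-2 + Q\right) \left(5 + Q\right)$)
$P{\left(F{\left(0,-4 \right)} \right)} G = \left(-10 + \left(-4 + 2 \cdot 0\right)^{2} + 3 \left(-4 + 2 \cdot 0\right)\right) \left(-160\right) = \left(-10 + \left(-4 + 0\right)^{2} + 3 \left(-4 + 0\right)\right) \left(-160\right) = \left(-10 + \left(-4\right)^{2} + 3 \left(-4\right)\right) \left(-160\right) = \left(-10 + 16 - 12\right) \left(-160\right) = \left(-6\right) \left(-160\right) = 960$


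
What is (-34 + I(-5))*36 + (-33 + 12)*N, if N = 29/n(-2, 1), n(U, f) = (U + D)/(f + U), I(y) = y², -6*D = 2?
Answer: -585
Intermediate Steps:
D = -⅓ (D = -⅙*2 = -⅓ ≈ -0.33333)
n(U, f) = (-⅓ + U)/(U + f) (n(U, f) = (U - ⅓)/(f + U) = (-⅓ + U)/(U + f))
N = 87/7 (N = 29/(((-⅓ - 2)/(-2 + 1))) = 29/((-7/3/(-1))) = 29/((-1*(-7/3))) = 29/(7/3) = 29*(3/7) = 87/7 ≈ 12.429)
(-34 + I(-5))*36 + (-33 + 12)*N = (-34 + (-5)²)*36 + (-33 + 12)*(87/7) = (-34 + 25)*36 - 21*87/7 = -9*36 - 261 = -324 - 261 = -585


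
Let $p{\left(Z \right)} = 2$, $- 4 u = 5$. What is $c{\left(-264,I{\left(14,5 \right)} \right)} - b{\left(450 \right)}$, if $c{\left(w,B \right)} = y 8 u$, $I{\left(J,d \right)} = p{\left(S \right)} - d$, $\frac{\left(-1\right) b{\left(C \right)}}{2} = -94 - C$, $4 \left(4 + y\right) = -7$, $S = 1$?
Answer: $- \frac{2061}{2} \approx -1030.5$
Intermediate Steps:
$u = - \frac{5}{4}$ ($u = \left(- \frac{1}{4}\right) 5 = - \frac{5}{4} \approx -1.25$)
$y = - \frac{23}{4}$ ($y = -4 + \frac{1}{4} \left(-7\right) = -4 - \frac{7}{4} = - \frac{23}{4} \approx -5.75$)
$b{\left(C \right)} = 188 + 2 C$ ($b{\left(C \right)} = - 2 \left(-94 - C\right) = 188 + 2 C$)
$I{\left(J,d \right)} = 2 - d$
$c{\left(w,B \right)} = \frac{115}{2}$ ($c{\left(w,B \right)} = \left(- \frac{23}{4}\right) 8 \left(- \frac{5}{4}\right) = \left(-46\right) \left(- \frac{5}{4}\right) = \frac{115}{2}$)
$c{\left(-264,I{\left(14,5 \right)} \right)} - b{\left(450 \right)} = \frac{115}{2} - \left(188 + 2 \cdot 450\right) = \frac{115}{2} - \left(188 + 900\right) = \frac{115}{2} - 1088 = - \frac{2061}{2}$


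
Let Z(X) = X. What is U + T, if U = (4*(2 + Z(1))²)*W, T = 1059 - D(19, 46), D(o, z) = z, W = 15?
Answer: 1553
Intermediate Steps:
T = 1013 (T = 1059 - 1*46 = 1059 - 46 = 1013)
U = 540 (U = (4*(2 + 1)²)*15 = (4*3²)*15 = (4*9)*15 = 36*15 = 540)
U + T = 540 + 1013 = 1553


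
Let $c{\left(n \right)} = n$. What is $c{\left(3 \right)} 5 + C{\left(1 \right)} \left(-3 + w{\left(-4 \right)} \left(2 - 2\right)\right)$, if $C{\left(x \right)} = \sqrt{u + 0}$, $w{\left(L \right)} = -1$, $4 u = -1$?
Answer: $15 - \frac{3 i}{2} \approx 15.0 - 1.5 i$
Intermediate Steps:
$u = - \frac{1}{4}$ ($u = \frac{1}{4} \left(-1\right) = - \frac{1}{4} \approx -0.25$)
$C{\left(x \right)} = \frac{i}{2}$ ($C{\left(x \right)} = \sqrt{- \frac{1}{4} + 0} = \sqrt{- \frac{1}{4}} = \frac{i}{2}$)
$c{\left(3 \right)} 5 + C{\left(1 \right)} \left(-3 + w{\left(-4 \right)} \left(2 - 2\right)\right) = 3 \cdot 5 + \frac{i}{2} \left(-3 - \left(2 - 2\right)\right) = 15 + \frac{i}{2} \left(-3 - \left(2 - 2\right)\right) = 15 + \frac{i}{2} \left(-3 - 0\right) = 15 + \frac{i}{2} \left(-3 + 0\right) = 15 + \frac{i}{2} \left(-3\right) = 15 - \frac{3 i}{2}$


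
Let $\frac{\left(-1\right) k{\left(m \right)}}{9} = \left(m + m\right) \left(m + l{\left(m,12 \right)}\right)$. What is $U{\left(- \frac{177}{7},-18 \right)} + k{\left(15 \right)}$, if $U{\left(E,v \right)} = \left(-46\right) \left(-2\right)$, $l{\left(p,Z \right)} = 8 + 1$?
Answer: $-6388$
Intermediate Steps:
$l{\left(p,Z \right)} = 9$
$U{\left(E,v \right)} = 92$
$k{\left(m \right)} = - 18 m \left(9 + m\right)$ ($k{\left(m \right)} = - 9 \left(m + m\right) \left(m + 9\right) = - 9 \cdot 2 m \left(9 + m\right) = - 18 m \left(9 + m\right)$)
$U{\left(- \frac{177}{7},-18 \right)} + k{\left(15 \right)} = 92 - 270 \left(9 + 15\right) = 92 - 270 \cdot 24 = 92 - 6480 = -6388$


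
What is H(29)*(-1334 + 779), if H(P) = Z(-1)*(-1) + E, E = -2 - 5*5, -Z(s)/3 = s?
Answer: 16650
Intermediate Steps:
Z(s) = -3*s
E = -27 (E = -2 - 25 = -27)
H(P) = -30 (H(P) = -3*(-1)*(-1) - 27 = 3*(-1) - 27 = -3 - 27 = -30)
H(29)*(-1334 + 779) = -30*(-1334 + 779) = -30*(-555) = 16650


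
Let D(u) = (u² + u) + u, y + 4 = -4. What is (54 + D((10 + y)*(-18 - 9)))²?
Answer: 8191044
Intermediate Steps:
y = -8 (y = -4 - 4 = -8)
D(u) = u² + 2*u (D(u) = (u + u²) + u = u² + 2*u)
(54 + D((10 + y)*(-18 - 9)))² = (54 + ((10 - 8)*(-18 - 9))*(2 + (10 - 8)*(-18 - 9)))² = (54 + (2*(-27))*(2 + 2*(-27)))² = (54 - 54*(2 - 54))² = (54 - 54*(-52))² = (54 + 2808)² = 2862² = 8191044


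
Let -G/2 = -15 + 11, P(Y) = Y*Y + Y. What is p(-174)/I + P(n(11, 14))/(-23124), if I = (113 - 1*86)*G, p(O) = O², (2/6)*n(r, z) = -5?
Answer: 810251/5781 ≈ 140.16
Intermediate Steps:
n(r, z) = -15 (n(r, z) = 3*(-5) = -15)
P(Y) = Y + Y² (P(Y) = Y² + Y = Y + Y²)
G = 8 (G = -2*(-15 + 11) = -2*(-4) = 8)
I = 216 (I = (113 - 1*86)*8 = (113 - 86)*8 = 27*8 = 216)
p(-174)/I + P(n(11, 14))/(-23124) = (-174)²/216 - 15*(1 - 15)/(-23124) = 30276*(1/216) - 15*(-14)*(-1/23124) = 841/6 + 210*(-1/23124) = 841/6 - 35/3854 = 810251/5781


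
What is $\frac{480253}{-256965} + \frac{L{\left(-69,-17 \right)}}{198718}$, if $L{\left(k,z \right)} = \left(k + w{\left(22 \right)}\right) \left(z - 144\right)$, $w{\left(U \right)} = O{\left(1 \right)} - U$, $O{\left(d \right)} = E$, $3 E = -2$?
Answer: $- \frac{91642540529}{51063570870} \approx -1.7947$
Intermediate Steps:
$E = - \frac{2}{3}$ ($E = \frac{1}{3} \left(-2\right) = - \frac{2}{3} \approx -0.66667$)
$O{\left(d \right)} = - \frac{2}{3}$
$w{\left(U \right)} = - \frac{2}{3} - U$
$L{\left(k,z \right)} = \left(-144 + z\right) \left(- \frac{68}{3} + k\right)$ ($L{\left(k,z \right)} = \left(k - \frac{68}{3}\right) \left(z - 144\right) = \left(k - \frac{68}{3}\right) \left(-144 + z\right) = \left(- \frac{68}{3} + k\right) \left(-144 + z\right) = \left(-144 + z\right) \left(- \frac{68}{3} + k\right)$)
$\frac{480253}{-256965} + \frac{L{\left(-69,-17 \right)}}{198718} = \frac{480253}{-256965} + \frac{3264 - -9936 - - \frac{1156}{3} - -1173}{198718} = 480253 \left(- \frac{1}{256965}\right) + \left(3264 + 9936 + \frac{1156}{3} + 1173\right) \frac{1}{198718} = - \frac{480253}{256965} + \frac{44275}{3} \cdot \frac{1}{198718} = - \frac{480253}{256965} + \frac{44275}{596154} = - \frac{91642540529}{51063570870}$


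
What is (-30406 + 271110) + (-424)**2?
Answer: 420480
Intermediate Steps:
(-30406 + 271110) + (-424)**2 = 240704 + 179776 = 420480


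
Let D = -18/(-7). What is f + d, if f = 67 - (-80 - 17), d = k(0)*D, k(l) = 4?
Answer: 1220/7 ≈ 174.29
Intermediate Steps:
D = 18/7 (D = -18*(-⅐) = 18/7 ≈ 2.5714)
d = 72/7 (d = 4*(18/7) = 72/7 ≈ 10.286)
f = 164 (f = 67 - 1*(-97) = 67 + 97 = 164)
f + d = 164 + 72/7 = 1220/7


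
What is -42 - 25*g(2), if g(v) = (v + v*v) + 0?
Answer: -192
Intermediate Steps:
g(v) = v + v² (g(v) = (v + v²) + 0 = v + v²)
-42 - 25*g(2) = -42 - 50*(1 + 2) = -42 - 50*3 = -42 - 25*6 = -42 - 150 = -192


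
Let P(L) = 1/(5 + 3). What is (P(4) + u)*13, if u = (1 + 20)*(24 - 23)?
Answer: 2197/8 ≈ 274.63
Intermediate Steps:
P(L) = ⅛ (P(L) = 1/8 = ⅛)
u = 21 (u = 21*1 = 21)
(P(4) + u)*13 = (⅛ + 21)*13 = (169/8)*13 = 2197/8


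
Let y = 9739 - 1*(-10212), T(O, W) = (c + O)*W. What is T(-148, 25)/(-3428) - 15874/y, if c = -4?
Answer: 5349432/17098007 ≈ 0.31287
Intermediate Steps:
T(O, W) = W*(-4 + O) (T(O, W) = (-4 + O)*W = W*(-4 + O))
y = 19951 (y = 9739 + 10212 = 19951)
T(-148, 25)/(-3428) - 15874/y = (25*(-4 - 148))/(-3428) - 15874/19951 = (25*(-152))*(-1/3428) - 15874*1/19951 = -3800*(-1/3428) - 15874/19951 = 950/857 - 15874/19951 = 5349432/17098007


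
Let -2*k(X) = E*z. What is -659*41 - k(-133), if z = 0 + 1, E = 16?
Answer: -27011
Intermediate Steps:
z = 1
k(X) = -8
-659*41 - k(-133) = -659*41 - 1*(-8) = -27019 + 8 = -27011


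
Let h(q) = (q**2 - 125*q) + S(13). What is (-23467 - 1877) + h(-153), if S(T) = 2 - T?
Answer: 17179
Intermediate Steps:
h(q) = -11 + q**2 - 125*q (h(q) = (q**2 - 125*q) + (2 - 1*13) = (q**2 - 125*q) + (2 - 13) = (q**2 - 125*q) - 11 = -11 + q**2 - 125*q)
(-23467 - 1877) + h(-153) = (-23467 - 1877) + (-11 + (-153)**2 - 125*(-153)) = -25344 + (-11 + 23409 + 19125) = -25344 + 42523 = 17179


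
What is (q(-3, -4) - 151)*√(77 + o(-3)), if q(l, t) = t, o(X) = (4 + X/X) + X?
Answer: -155*√79 ≈ -1377.7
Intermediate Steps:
o(X) = 5 + X (o(X) = (4 + 1) + X = 5 + X)
(q(-3, -4) - 151)*√(77 + o(-3)) = (-4 - 151)*√(77 + (5 - 3)) = -155*√(77 + 2) = -155*√79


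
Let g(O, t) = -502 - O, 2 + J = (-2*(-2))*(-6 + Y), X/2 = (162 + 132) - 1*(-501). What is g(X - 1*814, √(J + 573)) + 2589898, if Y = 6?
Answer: 2588620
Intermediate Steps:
X = 1590 (X = 2*((162 + 132) - 1*(-501)) = 2*(294 + 501) = 2*795 = 1590)
J = -2 (J = -2 + (-2*(-2))*(-6 + 6) = -2 + 4*0 = -2 + 0 = -2)
g(X - 1*814, √(J + 573)) + 2589898 = (-502 - (1590 - 1*814)) + 2589898 = (-502 - (1590 - 814)) + 2589898 = (-502 - 1*776) + 2589898 = (-502 - 776) + 2589898 = -1278 + 2589898 = 2588620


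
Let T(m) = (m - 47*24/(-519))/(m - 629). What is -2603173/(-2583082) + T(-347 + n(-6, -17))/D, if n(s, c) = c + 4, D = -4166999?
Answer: 1855960737986228091/1841636797877737046 ≈ 1.0078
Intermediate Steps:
n(s, c) = 4 + c
T(m) = (376/173 + m)/(-629 + m) (T(m) = (m - 1128*(-1/519))/(-629 + m) = (m + 376/173)/(-629 + m) = (376/173 + m)/(-629 + m))
-2603173/(-2583082) + T(-347 + n(-6, -17))/D = -2603173/(-2583082) + ((376/173 + (-347 + (4 - 17)))/(-629 + (-347 + (4 - 17))))/(-4166999) = -2603173*(-1/2583082) + ((376/173 + (-347 - 13))/(-629 + (-347 - 13)))*(-1/4166999) = 2603173/2583082 + ((376/173 - 360)/(-629 - 360))*(-1/4166999) = 2603173/2583082 + (-61904/173/(-989))*(-1/4166999) = 2603173/2583082 - 1/989*(-61904/173)*(-1/4166999) = 2603173/2583082 + (61904/171097)*(-1/4166999) = 2603173/2583082 - 61904/712961027903 = 1855960737986228091/1841636797877737046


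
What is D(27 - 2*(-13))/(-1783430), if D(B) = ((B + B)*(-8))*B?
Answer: 22472/891715 ≈ 0.025201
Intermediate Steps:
D(B) = -16*B**2 (D(B) = ((2*B)*(-8))*B = (-16*B)*B = -16*B**2)
D(27 - 2*(-13))/(-1783430) = -16*(27 - 2*(-13))**2/(-1783430) = -16*(27 + 26)**2*(-1/1783430) = -16*53**2*(-1/1783430) = -16*2809*(-1/1783430) = -44944*(-1/1783430) = 22472/891715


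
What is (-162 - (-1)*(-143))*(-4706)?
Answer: 1435330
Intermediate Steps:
(-162 - (-1)*(-143))*(-4706) = (-162 - 1*143)*(-4706) = (-162 - 143)*(-4706) = -305*(-4706) = 1435330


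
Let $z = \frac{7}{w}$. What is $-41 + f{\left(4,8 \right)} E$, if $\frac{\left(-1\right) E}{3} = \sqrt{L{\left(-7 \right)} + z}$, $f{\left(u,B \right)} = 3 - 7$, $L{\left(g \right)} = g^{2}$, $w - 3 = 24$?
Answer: $-41 + \frac{4 \sqrt{3990}}{3} \approx 43.222$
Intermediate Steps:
$w = 27$ ($w = 3 + 24 = 27$)
$z = \frac{7}{27} \approx 0.25926$
$f{\left(u,B \right)} = -4$ ($f{\left(u,B \right)} = 3 - 7 = -4$)
$E = - \frac{\sqrt{3990}}{3}$ ($E = - 3 \sqrt{\left(-7\right)^{2} + \frac{7}{27}} = - 3 \sqrt{49 + \frac{7}{27}} = - 3 \sqrt{\frac{1330}{27}} = - 3 \frac{\sqrt{3990}}{9} = - \frac{\sqrt{3990}}{3} \approx -21.055$)
$-41 + f{\left(4,8 \right)} E = -41 - 4 \left(- \frac{\sqrt{3990}}{3}\right) = -41 + \frac{4 \sqrt{3990}}{3}$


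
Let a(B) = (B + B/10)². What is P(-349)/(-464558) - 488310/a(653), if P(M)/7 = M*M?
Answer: -66675506787823/23969097178862 ≈ -2.7817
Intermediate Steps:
P(M) = 7*M² (P(M) = 7*(M*M) = 7*M²)
a(B) = 121*B²/100 (a(B) = (B + B*(⅒))² = (B + B/10)² = (11*B/10)² = 121*B²/100)
P(-349)/(-464558) - 488310/a(653) = (7*(-349)²)/(-464558) - 488310/((121/100)*653²) = (7*121801)*(-1/464558) - 488310/((121/100)*426409) = 852607*(-1/464558) - 488310/51595489/100 = -852607/464558 - 488310*100/51595489 = -852607/464558 - 48831000/51595489 = -66675506787823/23969097178862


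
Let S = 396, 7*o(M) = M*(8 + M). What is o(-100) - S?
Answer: 6428/7 ≈ 918.29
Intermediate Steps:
o(M) = M*(8 + M)/7 (o(M) = (M*(8 + M))/7 = M*(8 + M)/7)
o(-100) - S = (⅐)*(-100)*(8 - 100) - 1*396 = (⅐)*(-100)*(-92) - 396 = 9200/7 - 396 = 6428/7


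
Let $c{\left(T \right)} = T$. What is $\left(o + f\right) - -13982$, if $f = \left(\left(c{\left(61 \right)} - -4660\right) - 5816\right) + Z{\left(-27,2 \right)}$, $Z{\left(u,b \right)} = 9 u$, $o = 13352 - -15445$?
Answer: $41441$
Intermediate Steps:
$o = 28797$ ($o = 13352 + 15445 = 28797$)
$f = -1338$ ($f = \left(\left(61 - -4660\right) - 5816\right) + 9 \left(-27\right) = \left(\left(61 + 4660\right) - 5816\right) - 243 = \left(4721 - 5816\right) - 243 = -1095 - 243 = -1338$)
$\left(o + f\right) - -13982 = \left(28797 - 1338\right) - -13982 = 27459 + \left(-607 + 14589\right) = 27459 + 13982 = 41441$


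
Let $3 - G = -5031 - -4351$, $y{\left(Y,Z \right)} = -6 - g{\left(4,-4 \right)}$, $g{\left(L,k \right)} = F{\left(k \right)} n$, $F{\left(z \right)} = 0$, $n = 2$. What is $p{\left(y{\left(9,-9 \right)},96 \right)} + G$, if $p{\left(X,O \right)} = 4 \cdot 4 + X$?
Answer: $693$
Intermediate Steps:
$g{\left(L,k \right)} = 0$ ($g{\left(L,k \right)} = 0 \cdot 2 = 0$)
$y{\left(Y,Z \right)} = -6$ ($y{\left(Y,Z \right)} = -6 - 0 = -6 + 0 = -6$)
$G = 683$ ($G = 3 - \left(-5031 - -4351\right) = 3 - \left(-5031 + 4351\right) = 3 - -680 = 3 + 680 = 683$)
$p{\left(X,O \right)} = 16 + X$
$p{\left(y{\left(9,-9 \right)},96 \right)} + G = \left(16 - 6\right) + 683 = 10 + 683 = 693$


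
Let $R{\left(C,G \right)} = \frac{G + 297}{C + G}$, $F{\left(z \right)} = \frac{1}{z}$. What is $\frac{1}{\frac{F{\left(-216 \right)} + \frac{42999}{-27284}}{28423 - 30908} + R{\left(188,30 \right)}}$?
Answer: $\frac{523034280}{784884101} \approx 0.66638$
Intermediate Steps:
$R{\left(C,G \right)} = \frac{297 + G}{C + G}$
$\frac{1}{\frac{F{\left(-216 \right)} + \frac{42999}{-27284}}{28423 - 30908} + R{\left(188,30 \right)}} = \frac{1}{\frac{\frac{1}{-216} + \frac{42999}{-27284}}{28423 - 30908} + \frac{297 + 30}{188 + 30}} = \frac{1}{\frac{- \frac{1}{216} + 42999 \left(- \frac{1}{27284}\right)}{-2485} + \frac{1}{218} \cdot 327} = \frac{1}{\left(- \frac{1}{216} - \frac{42999}{27284}\right) \left(- \frac{1}{2485}\right) + \frac{1}{218} \cdot 327} = \frac{1}{\left(- \frac{2328767}{1473336}\right) \left(- \frac{1}{2485}\right) + \frac{3}{2}} = \frac{1}{\frac{332681}{523034280} + \frac{3}{2}} = \frac{1}{\frac{784884101}{523034280}} = \frac{523034280}{784884101}$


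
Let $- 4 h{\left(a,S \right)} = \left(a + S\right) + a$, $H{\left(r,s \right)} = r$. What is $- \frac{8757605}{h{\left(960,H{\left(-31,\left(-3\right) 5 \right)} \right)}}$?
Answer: $\frac{35030420}{1889} \approx 18544.0$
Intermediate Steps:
$h{\left(a,S \right)} = - \frac{a}{2} - \frac{S}{4}$ ($h{\left(a,S \right)} = - \frac{\left(a + S\right) + a}{4} = - \frac{\left(S + a\right) + a}{4} = - \frac{S + 2 a}{4} = - \frac{a}{2} - \frac{S}{4}$)
$- \frac{8757605}{h{\left(960,H{\left(-31,\left(-3\right) 5 \right)} \right)}} = - \frac{8757605}{\left(- \frac{1}{2}\right) 960 - - \frac{31}{4}} = - \frac{8757605}{-480 + \frac{31}{4}} = - \frac{8757605}{- \frac{1889}{4}} = \left(-8757605\right) \left(- \frac{4}{1889}\right) = \frac{35030420}{1889}$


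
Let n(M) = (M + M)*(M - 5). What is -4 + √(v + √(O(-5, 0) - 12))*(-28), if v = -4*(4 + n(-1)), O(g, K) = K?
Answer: -4 - 28*√(-64 + 2*I*√3) ≈ -10.06 - 224.08*I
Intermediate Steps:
n(M) = 2*M*(-5 + M) (n(M) = (2*M)*(-5 + M) = 2*M*(-5 + M))
v = -64 (v = -4*(4 + 2*(-1)*(-5 - 1)) = -4*(4 + 2*(-1)*(-6)) = -4*(4 + 12) = -4*16 = -64)
-4 + √(v + √(O(-5, 0) - 12))*(-28) = -4 + √(-64 + √(0 - 12))*(-28) = -4 + √(-64 + √(-12))*(-28) = -4 + √(-64 + 2*I*√3)*(-28) = -4 - 28*√(-64 + 2*I*√3)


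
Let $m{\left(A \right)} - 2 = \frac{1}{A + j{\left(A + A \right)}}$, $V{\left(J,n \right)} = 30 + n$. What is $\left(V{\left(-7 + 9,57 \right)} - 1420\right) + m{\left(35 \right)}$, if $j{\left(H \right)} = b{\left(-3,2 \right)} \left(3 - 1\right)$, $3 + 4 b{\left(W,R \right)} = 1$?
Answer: $- \frac{45253}{34} \approx -1331.0$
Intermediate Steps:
$b{\left(W,R \right)} = - \frac{1}{2}$ ($b{\left(W,R \right)} = - \frac{3}{4} + \frac{1}{4} \cdot 1 = - \frac{3}{4} + \frac{1}{4} = - \frac{1}{2}$)
$j{\left(H \right)} = -1$ ($j{\left(H \right)} = - \frac{3 - 1}{2} = \left(- \frac{1}{2}\right) 2 = -1$)
$m{\left(A \right)} = 2 + \frac{1}{-1 + A}$ ($m{\left(A \right)} = 2 + \frac{1}{A - 1} = 2 + \frac{1}{-1 + A}$)
$\left(V{\left(-7 + 9,57 \right)} - 1420\right) + m{\left(35 \right)} = \left(\left(30 + 57\right) - 1420\right) + \frac{-1 + 2 \cdot 35}{-1 + 35} = \left(87 - 1420\right) + \frac{-1 + 70}{34} = -1333 + \frac{1}{34} \cdot 69 = -1333 + \frac{69}{34} = - \frac{45253}{34}$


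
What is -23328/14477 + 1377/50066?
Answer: -1148004819/724805482 ≈ -1.5839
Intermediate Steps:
-23328/14477 + 1377/50066 = -1148004819/724805482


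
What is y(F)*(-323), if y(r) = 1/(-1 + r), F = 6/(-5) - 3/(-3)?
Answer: 1615/6 ≈ 269.17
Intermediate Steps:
F = -⅕ (F = 6*(-⅕) - 3*(-⅓) = -6/5 + 1 = -⅕ ≈ -0.20000)
y(F)*(-323) = -323/(-1 - ⅕) = -323/(-6/5) = -⅚*(-323) = 1615/6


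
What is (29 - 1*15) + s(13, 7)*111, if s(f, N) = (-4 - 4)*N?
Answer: -6202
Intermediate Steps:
s(f, N) = -8*N
(29 - 1*15) + s(13, 7)*111 = (29 - 1*15) - 8*7*111 = (29 - 15) - 56*111 = 14 - 6216 = -6202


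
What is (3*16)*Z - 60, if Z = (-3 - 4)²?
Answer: 2292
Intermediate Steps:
Z = 49 (Z = (-7)² = 49)
(3*16)*Z - 60 = (3*16)*49 - 60 = 48*49 - 60 = 2352 - 60 = 2292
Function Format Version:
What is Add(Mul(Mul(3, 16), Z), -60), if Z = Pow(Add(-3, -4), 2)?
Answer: 2292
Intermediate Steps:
Z = 49 (Z = Pow(-7, 2) = 49)
Add(Mul(Mul(3, 16), Z), -60) = Add(Mul(Mul(3, 16), 49), -60) = Add(Mul(48, 49), -60) = Add(2352, -60) = 2292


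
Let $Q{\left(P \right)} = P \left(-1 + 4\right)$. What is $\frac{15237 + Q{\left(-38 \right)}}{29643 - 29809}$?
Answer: $- \frac{15123}{166} \approx -91.102$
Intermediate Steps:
$Q{\left(P \right)} = 3 P$ ($Q{\left(P \right)} = P 3 = 3 P$)
$\frac{15237 + Q{\left(-38 \right)}}{29643 - 29809} = \frac{15237 + 3 \left(-38\right)}{29643 - 29809} = \frac{15237 - 114}{-166} = 15123 \left(- \frac{1}{166}\right) = - \frac{15123}{166}$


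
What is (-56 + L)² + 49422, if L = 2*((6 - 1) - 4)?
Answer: 52338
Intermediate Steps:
L = 2 (L = 2*(5 - 4) = 2*1 = 2)
(-56 + L)² + 49422 = (-56 + 2)² + 49422 = (-54)² + 49422 = 2916 + 49422 = 52338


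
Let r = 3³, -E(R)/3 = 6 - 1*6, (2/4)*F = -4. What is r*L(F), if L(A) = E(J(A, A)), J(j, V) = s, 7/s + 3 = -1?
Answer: 0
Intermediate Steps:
F = -8 (F = 2*(-4) = -8)
s = -7/4 (s = 7/(-3 - 1) = 7/(-4) = 7*(-¼) = -7/4 ≈ -1.7500)
J(j, V) = -7/4
E(R) = 0 (E(R) = -3*(6 - 1*6) = -3*(6 - 6) = -3*0 = 0)
L(A) = 0
r = 27
r*L(F) = 27*0 = 0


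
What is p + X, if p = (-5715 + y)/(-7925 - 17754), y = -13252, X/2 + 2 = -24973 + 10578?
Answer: -739382159/25679 ≈ -28793.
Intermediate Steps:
X = -28794 (X = -4 + 2*(-24973 + 10578) = -4 + 2*(-14395) = -4 - 28790 = -28794)
p = 18967/25679 (p = (-5715 - 13252)/(-7925 - 17754) = -18967/(-25679) = -18967*(-1/25679) = 18967/25679 ≈ 0.73862)
p + X = 18967/25679 - 28794 = -739382159/25679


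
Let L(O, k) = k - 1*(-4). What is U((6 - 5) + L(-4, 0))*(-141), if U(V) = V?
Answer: -705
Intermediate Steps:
L(O, k) = 4 + k (L(O, k) = k + 4 = 4 + k)
U((6 - 5) + L(-4, 0))*(-141) = ((6 - 5) + (4 + 0))*(-141) = (1 + 4)*(-141) = 5*(-141) = -705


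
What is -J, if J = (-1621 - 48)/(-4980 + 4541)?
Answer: -1669/439 ≈ -3.8018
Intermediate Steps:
J = 1669/439 (J = -1669/(-439) = -1669*(-1/439) = 1669/439 ≈ 3.8018)
-J = -1*1669/439 = -1669/439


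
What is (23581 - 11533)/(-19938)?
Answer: -2008/3323 ≈ -0.60427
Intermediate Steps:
(23581 - 11533)/(-19938) = 12048*(-1/19938) = -2008/3323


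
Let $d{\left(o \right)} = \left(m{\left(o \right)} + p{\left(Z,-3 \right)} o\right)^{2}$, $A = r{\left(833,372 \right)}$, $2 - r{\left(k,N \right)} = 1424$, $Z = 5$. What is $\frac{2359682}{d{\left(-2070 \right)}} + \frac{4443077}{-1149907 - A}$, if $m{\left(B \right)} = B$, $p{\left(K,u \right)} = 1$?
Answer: $- \frac{7344250316743}{1968457350600} \approx -3.731$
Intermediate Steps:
$r{\left(k,N \right)} = -1422$ ($r{\left(k,N \right)} = 2 - 1424 = -1422$)
$A = -1422$
$d{\left(o \right)} = 4 o^{2}$ ($d{\left(o \right)} = \left(o + 1 o\right)^{2} = \left(o + o\right)^{2} = \left(2 o\right)^{2} = 4 o^{2}$)
$\frac{2359682}{d{\left(-2070 \right)}} + \frac{4443077}{-1149907 - A} = \frac{2359682}{4 \left(-2070\right)^{2}} + \frac{4443077}{-1149907 - -1422} = \frac{2359682}{4 \cdot 4284900} + \frac{4443077}{-1149907 + 1422} = \frac{2359682}{17139600} + \frac{4443077}{-1148485} = 2359682 \cdot \frac{1}{17139600} + 4443077 \left(- \frac{1}{1148485}\right) = \frac{1179841}{8569800} - \frac{4443077}{1148485} = - \frac{7344250316743}{1968457350600}$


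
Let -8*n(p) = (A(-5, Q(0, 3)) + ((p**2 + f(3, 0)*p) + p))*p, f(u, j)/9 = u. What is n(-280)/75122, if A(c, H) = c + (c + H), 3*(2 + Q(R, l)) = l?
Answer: 2469215/75122 ≈ 32.869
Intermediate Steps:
f(u, j) = 9*u
Q(R, l) = -2 + l/3
A(c, H) = H + 2*c (A(c, H) = c + (H + c) = H + 2*c)
n(p) = -p*(-11 + p**2 + 28*p)/8 (n(p) = -(((-2 + (1/3)*3) + 2*(-5)) + ((p**2 + (9*3)*p) + p))*p/8 = -(((-2 + 1) - 10) + ((p**2 + 27*p) + p))*p/8 = -((-1 - 10) + (p**2 + 28*p))*p/8 = -(-11 + (p**2 + 28*p))*p/8 = -(-11 + p**2 + 28*p)*p/8 = -p*(-11 + p**2 + 28*p)/8)
n(-280)/75122 = ((1/8)*(-280)*(11 - 1*(-280)**2 - 28*(-280)))/75122 = ((1/8)*(-280)*(11 - 1*78400 + 7840))*(1/75122) = ((1/8)*(-280)*(11 - 78400 + 7840))*(1/75122) = ((1/8)*(-280)*(-70549))*(1/75122) = 2469215*(1/75122) = 2469215/75122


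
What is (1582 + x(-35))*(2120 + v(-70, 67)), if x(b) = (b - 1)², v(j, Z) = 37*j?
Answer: -1352660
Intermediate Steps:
x(b) = (-1 + b)²
(1582 + x(-35))*(2120 + v(-70, 67)) = (1582 + (-1 - 35)²)*(2120 + 37*(-70)) = (1582 + (-36)²)*(2120 - 2590) = (1582 + 1296)*(-470) = 2878*(-470) = -1352660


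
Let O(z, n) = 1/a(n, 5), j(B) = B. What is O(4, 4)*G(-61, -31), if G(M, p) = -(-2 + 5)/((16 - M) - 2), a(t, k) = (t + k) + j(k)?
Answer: -1/350 ≈ -0.0028571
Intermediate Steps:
a(t, k) = t + 2*k (a(t, k) = (t + k) + k = (k + t) + k = t + 2*k)
G(M, p) = -3/(14 - M)
O(z, n) = 1/(10 + n) (O(z, n) = 1/(n + 2*5) = 1/(n + 10) = 1/(10 + n))
O(4, 4)*G(-61, -31) = (3/(-14 - 61))/(10 + 4) = (3/(-75))/14 = (3*(-1/75))/14 = (1/14)*(-1/25) = -1/350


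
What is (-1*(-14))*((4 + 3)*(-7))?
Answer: -686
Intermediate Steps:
(-1*(-14))*((4 + 3)*(-7)) = 14*(7*(-7)) = 14*(-49) = -686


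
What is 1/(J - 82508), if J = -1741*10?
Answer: -1/99918 ≈ -1.0008e-5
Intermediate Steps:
J = -17410
1/(J - 82508) = 1/(-17410 - 82508) = 1/(-99918) = -1/99918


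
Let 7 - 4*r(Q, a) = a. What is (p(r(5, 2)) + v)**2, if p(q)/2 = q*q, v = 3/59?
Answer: 2247001/222784 ≈ 10.086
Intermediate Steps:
r(Q, a) = 7/4 - a/4
v = 3/59 (v = 3*(1/59) = 3/59 ≈ 0.050847)
p(q) = 2*q**2 (p(q) = 2*(q*q) = 2*q**2)
(p(r(5, 2)) + v)**2 = (2*(7/4 - 1/4*2)**2 + 3/59)**2 = (2*(7/4 - 1/2)**2 + 3/59)**2 = (2*(5/4)**2 + 3/59)**2 = (2*(25/16) + 3/59)**2 = (25/8 + 3/59)**2 = (1499/472)**2 = 2247001/222784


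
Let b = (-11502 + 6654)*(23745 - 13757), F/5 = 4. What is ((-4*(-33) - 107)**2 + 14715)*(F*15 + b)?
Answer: -742786178160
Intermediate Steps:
F = 20 (F = 5*4 = 20)
b = -48421824 (b = -4848*9988 = -48421824)
((-4*(-33) - 107)**2 + 14715)*(F*15 + b) = ((-4*(-33) - 107)**2 + 14715)*(20*15 - 48421824) = ((132 - 107)**2 + 14715)*(300 - 48421824) = (25**2 + 14715)*(-48421524) = (625 + 14715)*(-48421524) = 15340*(-48421524) = -742786178160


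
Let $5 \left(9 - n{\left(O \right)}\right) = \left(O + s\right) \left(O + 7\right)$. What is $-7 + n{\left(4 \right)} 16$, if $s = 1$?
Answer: $-39$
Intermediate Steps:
$n{\left(O \right)} = 9 - \frac{\left(1 + O\right) \left(7 + O\right)}{5}$ ($n{\left(O \right)} = 9 - \frac{\left(O + 1\right) \left(O + 7\right)}{5} = 9 - \frac{\left(1 + O\right) \left(7 + O\right)}{5}$)
$-7 + n{\left(4 \right)} 16 = -7 + \left(\frac{38}{5} - \frac{32}{5} - \frac{4^{2}}{5}\right) 16 = -7 + \left(\frac{38}{5} - \frac{32}{5} - \frac{16}{5}\right) 16 = -7 - 32 = -39$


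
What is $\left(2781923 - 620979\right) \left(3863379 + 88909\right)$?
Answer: $8540673039872$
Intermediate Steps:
$\left(2781923 - 620979\right) \left(3863379 + 88909\right) = 2160944 \cdot 3952288 = 8540673039872$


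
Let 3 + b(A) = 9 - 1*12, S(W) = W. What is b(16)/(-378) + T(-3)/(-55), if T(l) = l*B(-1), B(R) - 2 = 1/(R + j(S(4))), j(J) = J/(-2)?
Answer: 74/693 ≈ 0.10678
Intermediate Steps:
j(J) = -J/2 (j(J) = J*(-½) = -J/2)
b(A) = -6 (b(A) = -3 + (9 - 1*12) = -3 + (9 - 12) = -3 - 3 = -6)
B(R) = 2 + 1/(-2 + R) (B(R) = 2 + 1/(R - ½*4) = 2 + 1/(R - 2) = 2 + 1/(-2 + R))
T(l) = 5*l/3 (T(l) = l*((-3 + 2*(-1))/(-2 - 1)) = l*((-3 - 2)/(-3)) = l*(-⅓*(-5)) = l*(5/3) = 5*l/3)
b(16)/(-378) + T(-3)/(-55) = -6/(-378) + ((5/3)*(-3))/(-55) = -6*(-1/378) - 5*(-1/55) = 1/63 + 1/11 = 74/693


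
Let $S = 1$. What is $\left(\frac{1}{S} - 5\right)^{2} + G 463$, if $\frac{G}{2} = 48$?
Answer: $44464$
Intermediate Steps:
$G = 96$ ($G = 2 \cdot 48 = 96$)
$\left(\frac{1}{S} - 5\right)^{2} + G 463 = \left(1^{-1} - 5\right)^{2} + 96 \cdot 463 = \left(1 - 5\right)^{2} + 44448 = \left(-4\right)^{2} + 44448 = 16 + 44448 = 44464$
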